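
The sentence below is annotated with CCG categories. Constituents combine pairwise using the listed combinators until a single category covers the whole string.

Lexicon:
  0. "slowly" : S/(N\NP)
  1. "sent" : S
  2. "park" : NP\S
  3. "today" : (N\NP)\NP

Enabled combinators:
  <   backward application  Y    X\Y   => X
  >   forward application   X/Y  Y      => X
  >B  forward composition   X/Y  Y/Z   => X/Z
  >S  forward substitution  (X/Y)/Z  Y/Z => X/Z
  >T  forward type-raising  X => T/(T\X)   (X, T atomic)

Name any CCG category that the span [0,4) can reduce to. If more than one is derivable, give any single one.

[0,4] S   >
  [0,1] "slowly" : S/(N\NP)
  [1,4] N\NP   <
    [1,3] NP   <
      [1,2] "sent" : S
      [2,3] "park" : NP\S
    [3,4] "today" : (N\NP)\NP

S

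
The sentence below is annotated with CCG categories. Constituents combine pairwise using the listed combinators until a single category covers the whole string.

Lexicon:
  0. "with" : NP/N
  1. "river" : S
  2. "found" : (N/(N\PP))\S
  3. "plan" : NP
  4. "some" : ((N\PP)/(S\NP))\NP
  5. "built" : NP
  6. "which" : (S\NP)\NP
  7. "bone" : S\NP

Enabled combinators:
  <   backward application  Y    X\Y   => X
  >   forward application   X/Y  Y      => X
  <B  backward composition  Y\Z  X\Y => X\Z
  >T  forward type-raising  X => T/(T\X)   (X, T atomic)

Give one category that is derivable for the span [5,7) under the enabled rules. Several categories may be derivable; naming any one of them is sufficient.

[0,8] S   <
  [0,7] NP   >
    [0,1] "with" : NP/N
    [1,7] N   >
      [1,3] N/(N\PP)   <
        [1,2] "river" : S
        [2,3] "found" : (N/(N\PP))\S
      [3,7] N\PP   >
        [3,5] (N\PP)/(S\NP)   <
          [3,4] "plan" : NP
          [4,5] "some" : ((N\PP)/(S\NP))\NP
        [5,7] S\NP   <
          [5,6] "built" : NP
          [6,7] "which" : (S\NP)\NP
  [7,8] "bone" : S\NP

S\NP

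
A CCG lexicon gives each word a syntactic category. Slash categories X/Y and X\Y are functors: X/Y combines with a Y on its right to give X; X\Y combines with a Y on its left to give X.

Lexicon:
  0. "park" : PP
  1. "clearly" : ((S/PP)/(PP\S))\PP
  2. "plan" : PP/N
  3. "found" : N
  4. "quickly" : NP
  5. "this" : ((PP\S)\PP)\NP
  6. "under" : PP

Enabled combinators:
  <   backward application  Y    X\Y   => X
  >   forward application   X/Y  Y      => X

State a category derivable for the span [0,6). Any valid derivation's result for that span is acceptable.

S/PP

[0,7] S   >
  [0,6] S/PP   >
    [0,2] (S/PP)/(PP\S)   <
      [0,1] "park" : PP
      [1,2] "clearly" : ((S/PP)/(PP\S))\PP
    [2,6] PP\S   <
      [2,4] PP   >
        [2,3] "plan" : PP/N
        [3,4] "found" : N
      [4,6] (PP\S)\PP   <
        [4,5] "quickly" : NP
        [5,6] "this" : ((PP\S)\PP)\NP
  [6,7] "under" : PP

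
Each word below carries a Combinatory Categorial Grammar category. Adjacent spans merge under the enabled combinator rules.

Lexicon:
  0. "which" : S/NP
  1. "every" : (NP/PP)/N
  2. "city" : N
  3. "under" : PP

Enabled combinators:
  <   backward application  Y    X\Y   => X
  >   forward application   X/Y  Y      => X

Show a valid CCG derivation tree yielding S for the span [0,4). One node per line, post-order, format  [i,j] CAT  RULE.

[0,1] S/NP  lex  "which"
[1,2] (NP/PP)/N  lex  "every"
[2,3] N  lex  "city"
[1,3] NP/PP  >  k=2
[3,4] PP  lex  "under"
[1,4] NP  >  k=3
[0,4] S  >  k=1

[0,4] S   >
  [0,1] "which" : S/NP
  [1,4] NP   >
    [1,3] NP/PP   >
      [1,2] "every" : (NP/PP)/N
      [2,3] "city" : N
    [3,4] "under" : PP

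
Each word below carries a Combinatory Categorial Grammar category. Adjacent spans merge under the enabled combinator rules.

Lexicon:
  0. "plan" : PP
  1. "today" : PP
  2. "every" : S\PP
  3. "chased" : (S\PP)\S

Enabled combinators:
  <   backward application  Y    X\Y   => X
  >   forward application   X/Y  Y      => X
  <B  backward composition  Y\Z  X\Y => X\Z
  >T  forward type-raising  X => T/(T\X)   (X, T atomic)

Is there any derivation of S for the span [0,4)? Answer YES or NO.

[0,4] S   >
  [0,1] S/(S\PP)   >T
    [0,1] "plan" : PP
  [1,4] S\PP   <
    [1,3] S   <
      [1,2] "today" : PP
      [2,3] "every" : S\PP
    [3,4] "chased" : (S\PP)\S

YES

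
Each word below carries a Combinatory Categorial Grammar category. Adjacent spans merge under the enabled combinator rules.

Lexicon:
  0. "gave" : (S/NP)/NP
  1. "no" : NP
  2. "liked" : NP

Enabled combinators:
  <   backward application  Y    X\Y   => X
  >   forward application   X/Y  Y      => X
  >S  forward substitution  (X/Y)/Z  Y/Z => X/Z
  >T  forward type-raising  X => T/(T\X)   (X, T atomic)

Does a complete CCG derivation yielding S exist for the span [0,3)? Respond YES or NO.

[0,3] S   >
  [0,2] S/NP   >
    [0,1] "gave" : (S/NP)/NP
    [1,2] "no" : NP
  [2,3] "liked" : NP

YES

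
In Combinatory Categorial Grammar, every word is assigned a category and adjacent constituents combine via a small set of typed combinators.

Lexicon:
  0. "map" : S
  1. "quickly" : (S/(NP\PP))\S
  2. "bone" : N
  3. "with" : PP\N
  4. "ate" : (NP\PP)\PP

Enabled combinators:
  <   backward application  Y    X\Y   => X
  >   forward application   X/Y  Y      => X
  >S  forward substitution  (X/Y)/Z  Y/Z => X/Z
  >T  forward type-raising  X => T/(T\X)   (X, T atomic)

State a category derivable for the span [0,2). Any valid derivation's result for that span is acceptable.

S/(NP\PP)

[0,5] S   >
  [0,2] S/(NP\PP)   <
    [0,1] "map" : S
    [1,2] "quickly" : (S/(NP\PP))\S
  [2,5] NP\PP   <
    [2,4] PP   <
      [2,3] "bone" : N
      [3,4] "with" : PP\N
    [4,5] "ate" : (NP\PP)\PP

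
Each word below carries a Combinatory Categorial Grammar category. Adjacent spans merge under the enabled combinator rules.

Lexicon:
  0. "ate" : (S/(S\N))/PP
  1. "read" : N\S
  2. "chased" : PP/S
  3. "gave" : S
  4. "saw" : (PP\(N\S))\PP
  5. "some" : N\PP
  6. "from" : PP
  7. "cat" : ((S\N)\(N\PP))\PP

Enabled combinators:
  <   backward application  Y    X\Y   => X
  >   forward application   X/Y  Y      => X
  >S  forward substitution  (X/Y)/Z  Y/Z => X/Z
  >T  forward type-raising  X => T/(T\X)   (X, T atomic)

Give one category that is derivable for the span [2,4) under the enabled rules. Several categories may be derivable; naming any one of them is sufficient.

[0,8] S   >
  [0,5] S/(S\N)   >
    [0,1] "ate" : (S/(S\N))/PP
    [1,5] PP   <
      [1,2] "read" : N\S
      [2,5] PP\(N\S)   <
        [2,4] PP   >
          [2,3] "chased" : PP/S
          [3,4] "gave" : S
        [4,5] "saw" : (PP\(N\S))\PP
  [5,8] S\N   <
    [5,6] "some" : N\PP
    [6,8] (S\N)\(N\PP)   <
      [6,7] "from" : PP
      [7,8] "cat" : ((S\N)\(N\PP))\PP

PP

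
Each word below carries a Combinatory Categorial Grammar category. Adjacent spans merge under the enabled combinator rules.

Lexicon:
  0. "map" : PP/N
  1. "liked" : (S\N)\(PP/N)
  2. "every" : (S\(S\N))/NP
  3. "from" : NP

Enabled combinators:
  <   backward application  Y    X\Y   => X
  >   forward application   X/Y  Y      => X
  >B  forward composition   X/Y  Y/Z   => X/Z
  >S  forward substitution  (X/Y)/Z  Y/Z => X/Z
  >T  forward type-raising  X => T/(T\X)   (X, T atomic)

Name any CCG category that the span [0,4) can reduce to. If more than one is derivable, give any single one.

S

[0,4] S   <
  [0,2] S\N   <
    [0,1] "map" : PP/N
    [1,2] "liked" : (S\N)\(PP/N)
  [2,4] S\(S\N)   >
    [2,3] "every" : (S\(S\N))/NP
    [3,4] "from" : NP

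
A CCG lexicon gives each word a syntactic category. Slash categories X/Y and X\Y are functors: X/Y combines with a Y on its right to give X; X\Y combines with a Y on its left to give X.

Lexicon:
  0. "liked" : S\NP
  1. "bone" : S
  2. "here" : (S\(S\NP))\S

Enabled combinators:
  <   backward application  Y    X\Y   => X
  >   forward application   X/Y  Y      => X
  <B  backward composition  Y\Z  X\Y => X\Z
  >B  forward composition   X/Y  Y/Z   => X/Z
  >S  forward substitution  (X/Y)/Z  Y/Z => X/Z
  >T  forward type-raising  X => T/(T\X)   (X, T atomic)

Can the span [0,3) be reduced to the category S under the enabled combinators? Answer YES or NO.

[0,3] S   <
  [0,1] "liked" : S\NP
  [1,3] S\(S\NP)   <
    [1,2] "bone" : S
    [2,3] "here" : (S\(S\NP))\S

YES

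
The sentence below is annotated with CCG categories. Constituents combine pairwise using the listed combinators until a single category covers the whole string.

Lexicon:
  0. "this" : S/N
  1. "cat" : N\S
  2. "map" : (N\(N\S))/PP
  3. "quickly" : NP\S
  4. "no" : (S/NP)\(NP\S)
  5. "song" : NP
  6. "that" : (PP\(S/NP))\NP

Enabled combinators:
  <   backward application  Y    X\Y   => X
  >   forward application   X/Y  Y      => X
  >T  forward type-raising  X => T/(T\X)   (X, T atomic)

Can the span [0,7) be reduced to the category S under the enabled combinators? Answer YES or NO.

[0,7] S   >
  [0,1] "this" : S/N
  [1,7] N   <
    [1,2] "cat" : N\S
    [2,7] N\(N\S)   >
      [2,3] "map" : (N\(N\S))/PP
      [3,7] PP   <
        [3,5] S/NP   <
          [3,4] "quickly" : NP\S
          [4,5] "no" : (S/NP)\(NP\S)
        [5,7] PP\(S/NP)   <
          [5,6] "song" : NP
          [6,7] "that" : (PP\(S/NP))\NP

YES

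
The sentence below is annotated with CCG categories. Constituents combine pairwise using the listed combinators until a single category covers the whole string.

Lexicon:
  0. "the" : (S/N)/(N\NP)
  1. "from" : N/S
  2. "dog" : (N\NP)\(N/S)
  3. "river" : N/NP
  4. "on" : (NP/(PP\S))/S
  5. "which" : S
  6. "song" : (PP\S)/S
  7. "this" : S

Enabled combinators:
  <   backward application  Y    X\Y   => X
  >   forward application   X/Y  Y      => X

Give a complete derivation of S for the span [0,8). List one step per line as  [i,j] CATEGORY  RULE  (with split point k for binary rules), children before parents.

[0,1] (S/N)/(N\NP)  lex  "the"
[1,2] N/S  lex  "from"
[2,3] (N\NP)\(N/S)  lex  "dog"
[1,3] N\NP  <  k=2
[0,3] S/N  >  k=1
[3,4] N/NP  lex  "river"
[4,5] (NP/(PP\S))/S  lex  "on"
[5,6] S  lex  "which"
[4,6] NP/(PP\S)  >  k=5
[6,7] (PP\S)/S  lex  "song"
[7,8] S  lex  "this"
[6,8] PP\S  >  k=7
[4,8] NP  >  k=6
[3,8] N  >  k=4
[0,8] S  >  k=3

[0,8] S   >
  [0,3] S/N   >
    [0,1] "the" : (S/N)/(N\NP)
    [1,3] N\NP   <
      [1,2] "from" : N/S
      [2,3] "dog" : (N\NP)\(N/S)
  [3,8] N   >
    [3,4] "river" : N/NP
    [4,8] NP   >
      [4,6] NP/(PP\S)   >
        [4,5] "on" : (NP/(PP\S))/S
        [5,6] "which" : S
      [6,8] PP\S   >
        [6,7] "song" : (PP\S)/S
        [7,8] "this" : S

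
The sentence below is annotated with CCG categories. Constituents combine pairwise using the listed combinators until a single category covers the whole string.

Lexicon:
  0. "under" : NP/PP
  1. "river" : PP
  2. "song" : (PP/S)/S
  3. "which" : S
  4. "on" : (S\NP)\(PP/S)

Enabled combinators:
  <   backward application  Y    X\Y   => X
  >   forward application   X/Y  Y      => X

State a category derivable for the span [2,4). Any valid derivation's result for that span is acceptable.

PP/S

[0,5] S   <
  [0,2] NP   >
    [0,1] "under" : NP/PP
    [1,2] "river" : PP
  [2,5] S\NP   <
    [2,4] PP/S   >
      [2,3] "song" : (PP/S)/S
      [3,4] "which" : S
    [4,5] "on" : (S\NP)\(PP/S)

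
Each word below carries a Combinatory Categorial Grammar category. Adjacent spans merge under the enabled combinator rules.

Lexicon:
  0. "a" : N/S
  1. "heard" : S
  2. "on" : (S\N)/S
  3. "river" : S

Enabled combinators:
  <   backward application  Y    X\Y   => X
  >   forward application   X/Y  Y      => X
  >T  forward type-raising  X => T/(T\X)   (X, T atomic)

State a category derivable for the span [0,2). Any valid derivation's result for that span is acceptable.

[0,4] S   <
  [0,2] N   >
    [0,1] "a" : N/S
    [1,2] "heard" : S
  [2,4] S\N   >
    [2,3] "on" : (S\N)/S
    [3,4] "river" : S

N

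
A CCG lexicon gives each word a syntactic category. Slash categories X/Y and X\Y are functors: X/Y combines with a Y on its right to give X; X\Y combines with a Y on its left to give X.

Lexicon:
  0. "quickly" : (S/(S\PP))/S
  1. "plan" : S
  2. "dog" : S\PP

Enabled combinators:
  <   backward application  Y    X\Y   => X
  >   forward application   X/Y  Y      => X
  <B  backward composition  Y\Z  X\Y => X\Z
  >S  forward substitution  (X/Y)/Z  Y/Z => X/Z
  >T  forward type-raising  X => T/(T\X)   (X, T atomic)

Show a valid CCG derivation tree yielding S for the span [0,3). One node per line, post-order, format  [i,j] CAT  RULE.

[0,1] (S/(S\PP))/S  lex  "quickly"
[1,2] S  lex  "plan"
[0,2] S/(S\PP)  >  k=1
[2,3] S\PP  lex  "dog"
[0,3] S  >  k=2

[0,3] S   >
  [0,2] S/(S\PP)   >
    [0,1] "quickly" : (S/(S\PP))/S
    [1,2] "plan" : S
  [2,3] "dog" : S\PP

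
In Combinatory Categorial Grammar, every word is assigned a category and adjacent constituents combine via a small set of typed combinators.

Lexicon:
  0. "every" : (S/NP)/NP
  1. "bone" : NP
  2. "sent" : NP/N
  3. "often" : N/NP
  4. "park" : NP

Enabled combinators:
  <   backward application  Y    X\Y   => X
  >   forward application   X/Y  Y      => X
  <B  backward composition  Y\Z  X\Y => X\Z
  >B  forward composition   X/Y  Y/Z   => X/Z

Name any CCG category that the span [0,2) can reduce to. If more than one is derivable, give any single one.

S/NP

[0,5] S   >
  [0,4] S/NP   >B
    [0,2] S/NP   >
      [0,1] "every" : (S/NP)/NP
      [1,2] "bone" : NP
    [2,4] NP/NP   >B
      [2,3] "sent" : NP/N
      [3,4] "often" : N/NP
  [4,5] "park" : NP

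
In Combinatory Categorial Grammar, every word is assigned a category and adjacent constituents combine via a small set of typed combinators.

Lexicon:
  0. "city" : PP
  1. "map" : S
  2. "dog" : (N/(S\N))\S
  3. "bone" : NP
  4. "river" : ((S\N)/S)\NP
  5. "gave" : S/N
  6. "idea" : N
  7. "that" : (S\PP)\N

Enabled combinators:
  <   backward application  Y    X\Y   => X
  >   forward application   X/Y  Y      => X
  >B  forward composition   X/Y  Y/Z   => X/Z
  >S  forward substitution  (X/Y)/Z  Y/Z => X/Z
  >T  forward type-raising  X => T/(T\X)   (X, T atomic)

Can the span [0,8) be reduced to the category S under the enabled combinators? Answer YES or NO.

YES

[0,8] S   <
  [0,1] "city" : PP
  [1,8] S\PP   <
    [1,7] N   >
      [1,3] N/(S\N)   <
        [1,2] "map" : S
        [2,3] "dog" : (N/(S\N))\S
      [3,7] S\N   >
        [3,5] (S\N)/S   <
          [3,4] "bone" : NP
          [4,5] "river" : ((S\N)/S)\NP
        [5,7] S   >
          [5,6] "gave" : S/N
          [6,7] "idea" : N
    [7,8] "that" : (S\PP)\N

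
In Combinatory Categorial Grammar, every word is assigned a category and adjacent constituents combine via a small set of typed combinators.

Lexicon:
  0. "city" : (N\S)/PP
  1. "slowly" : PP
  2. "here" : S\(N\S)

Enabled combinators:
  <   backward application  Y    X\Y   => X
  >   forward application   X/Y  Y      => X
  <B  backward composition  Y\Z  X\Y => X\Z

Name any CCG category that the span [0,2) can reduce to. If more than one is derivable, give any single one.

N\S

[0,3] S   <
  [0,2] N\S   >
    [0,1] "city" : (N\S)/PP
    [1,2] "slowly" : PP
  [2,3] "here" : S\(N\S)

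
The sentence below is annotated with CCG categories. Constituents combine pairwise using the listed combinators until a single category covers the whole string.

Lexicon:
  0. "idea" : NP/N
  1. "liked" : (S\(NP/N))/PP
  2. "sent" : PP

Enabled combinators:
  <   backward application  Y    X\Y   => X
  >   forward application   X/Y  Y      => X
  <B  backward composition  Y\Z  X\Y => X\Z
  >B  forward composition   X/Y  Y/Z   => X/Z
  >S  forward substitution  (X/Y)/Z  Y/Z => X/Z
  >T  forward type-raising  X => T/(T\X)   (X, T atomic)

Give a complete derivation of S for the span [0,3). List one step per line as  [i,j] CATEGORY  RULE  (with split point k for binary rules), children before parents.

[0,3] S   <
  [0,1] "idea" : NP/N
  [1,3] S\(NP/N)   >
    [1,2] "liked" : (S\(NP/N))/PP
    [2,3] "sent" : PP

[0,1] NP/N  lex  "idea"
[1,2] (S\(NP/N))/PP  lex  "liked"
[2,3] PP  lex  "sent"
[1,3] S\(NP/N)  >  k=2
[0,3] S  <  k=1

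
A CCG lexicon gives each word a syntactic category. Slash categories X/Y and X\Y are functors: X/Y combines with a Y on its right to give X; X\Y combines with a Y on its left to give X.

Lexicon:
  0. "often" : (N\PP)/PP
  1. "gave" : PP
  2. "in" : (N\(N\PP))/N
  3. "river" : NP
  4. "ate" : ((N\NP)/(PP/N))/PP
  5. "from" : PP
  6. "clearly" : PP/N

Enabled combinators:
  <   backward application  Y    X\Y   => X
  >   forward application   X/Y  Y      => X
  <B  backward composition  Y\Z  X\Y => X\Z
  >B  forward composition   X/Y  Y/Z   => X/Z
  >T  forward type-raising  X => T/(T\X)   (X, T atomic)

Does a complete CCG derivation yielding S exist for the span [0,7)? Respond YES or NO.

NO

(N\PP)/PP PP (N\(N\PP))/N NP ((N\NP)/(PP/N))/PP PP PP/N
CKY chart[0,7] = {N, N/(N\N), NP/(NP\N), PP/(PP\N), S/(S\N)}; S ∉ chart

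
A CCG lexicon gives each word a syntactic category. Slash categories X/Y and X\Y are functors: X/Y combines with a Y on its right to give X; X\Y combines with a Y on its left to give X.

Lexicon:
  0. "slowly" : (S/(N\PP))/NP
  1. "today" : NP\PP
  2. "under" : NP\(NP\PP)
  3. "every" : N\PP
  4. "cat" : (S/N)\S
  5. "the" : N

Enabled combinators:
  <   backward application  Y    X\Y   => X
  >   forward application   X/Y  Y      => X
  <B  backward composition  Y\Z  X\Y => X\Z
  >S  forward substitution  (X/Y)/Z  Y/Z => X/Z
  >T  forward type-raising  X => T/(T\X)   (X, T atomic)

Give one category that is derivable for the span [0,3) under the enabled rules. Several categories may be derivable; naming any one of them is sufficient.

S/(N\PP)

[0,6] S   >
  [0,5] S/N   <
    [0,4] S   >
      [0,3] S/(N\PP)   >
        [0,1] "slowly" : (S/(N\PP))/NP
        [1,3] NP   <
          [1,2] "today" : NP\PP
          [2,3] "under" : NP\(NP\PP)
      [3,4] "every" : N\PP
    [4,5] "cat" : (S/N)\S
  [5,6] "the" : N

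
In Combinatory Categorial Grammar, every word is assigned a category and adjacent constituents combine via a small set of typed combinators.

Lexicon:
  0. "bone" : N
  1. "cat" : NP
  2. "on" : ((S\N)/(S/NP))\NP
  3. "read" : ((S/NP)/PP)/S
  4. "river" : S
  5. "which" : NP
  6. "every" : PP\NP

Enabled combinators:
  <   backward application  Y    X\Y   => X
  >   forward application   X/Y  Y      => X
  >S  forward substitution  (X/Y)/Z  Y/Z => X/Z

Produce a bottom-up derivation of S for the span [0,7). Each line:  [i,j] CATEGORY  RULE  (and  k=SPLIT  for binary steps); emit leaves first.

[0,7] S   <
  [0,1] "bone" : N
  [1,7] S\N   >
    [1,3] (S\N)/(S/NP)   <
      [1,2] "cat" : NP
      [2,3] "on" : ((S\N)/(S/NP))\NP
    [3,7] S/NP   >
      [3,5] (S/NP)/PP   >
        [3,4] "read" : ((S/NP)/PP)/S
        [4,5] "river" : S
      [5,7] PP   <
        [5,6] "which" : NP
        [6,7] "every" : PP\NP

[0,1] N  lex  "bone"
[1,2] NP  lex  "cat"
[2,3] ((S\N)/(S/NP))\NP  lex  "on"
[1,3] (S\N)/(S/NP)  <  k=2
[3,4] ((S/NP)/PP)/S  lex  "read"
[4,5] S  lex  "river"
[3,5] (S/NP)/PP  >  k=4
[5,6] NP  lex  "which"
[6,7] PP\NP  lex  "every"
[5,7] PP  <  k=6
[3,7] S/NP  >  k=5
[1,7] S\N  >  k=3
[0,7] S  <  k=1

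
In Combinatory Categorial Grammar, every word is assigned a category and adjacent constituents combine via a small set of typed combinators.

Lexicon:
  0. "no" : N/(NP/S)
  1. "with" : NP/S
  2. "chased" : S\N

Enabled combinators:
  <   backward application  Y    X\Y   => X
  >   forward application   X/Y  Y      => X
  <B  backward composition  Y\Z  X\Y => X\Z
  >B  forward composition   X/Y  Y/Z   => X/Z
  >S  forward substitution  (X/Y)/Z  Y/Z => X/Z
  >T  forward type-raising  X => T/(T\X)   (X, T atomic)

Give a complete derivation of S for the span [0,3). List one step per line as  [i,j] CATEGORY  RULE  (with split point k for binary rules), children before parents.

[0,3] S   <
  [0,2] N   >
    [0,1] "no" : N/(NP/S)
    [1,2] "with" : NP/S
  [2,3] "chased" : S\N

[0,1] N/(NP/S)  lex  "no"
[1,2] NP/S  lex  "with"
[0,2] N  >  k=1
[2,3] S\N  lex  "chased"
[0,3] S  <  k=2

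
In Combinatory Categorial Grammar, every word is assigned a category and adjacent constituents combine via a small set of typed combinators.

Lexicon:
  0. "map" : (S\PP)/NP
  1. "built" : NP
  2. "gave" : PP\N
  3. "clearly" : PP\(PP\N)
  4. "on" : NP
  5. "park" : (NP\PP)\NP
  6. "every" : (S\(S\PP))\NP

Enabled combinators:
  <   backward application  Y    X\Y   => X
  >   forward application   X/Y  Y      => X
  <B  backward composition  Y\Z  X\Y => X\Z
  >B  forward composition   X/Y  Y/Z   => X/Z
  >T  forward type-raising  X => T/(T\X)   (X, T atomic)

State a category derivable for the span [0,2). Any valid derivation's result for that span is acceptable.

S\PP

[0,7] S   <
  [0,2] S\PP   >
    [0,1] "map" : (S\PP)/NP
    [1,2] "built" : NP
  [2,7] S\(S\PP)   <
    [2,6] NP   <
      [2,4] PP   <
        [2,3] "gave" : PP\N
        [3,4] "clearly" : PP\(PP\N)
      [4,6] NP\PP   <
        [4,5] "on" : NP
        [5,6] "park" : (NP\PP)\NP
    [6,7] "every" : (S\(S\PP))\NP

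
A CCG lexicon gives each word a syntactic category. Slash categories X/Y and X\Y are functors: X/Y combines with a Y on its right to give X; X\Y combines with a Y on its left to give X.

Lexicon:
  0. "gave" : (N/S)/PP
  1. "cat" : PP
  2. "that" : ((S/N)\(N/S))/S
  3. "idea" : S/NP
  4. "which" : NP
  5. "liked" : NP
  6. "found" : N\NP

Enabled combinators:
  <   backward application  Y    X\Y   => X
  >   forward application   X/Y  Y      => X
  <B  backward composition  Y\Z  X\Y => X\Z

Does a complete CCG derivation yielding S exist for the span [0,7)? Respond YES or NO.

YES

[0,7] S   >
  [0,5] S/N   <
    [0,2] N/S   >
      [0,1] "gave" : (N/S)/PP
      [1,2] "cat" : PP
    [2,5] (S/N)\(N/S)   >
      [2,3] "that" : ((S/N)\(N/S))/S
      [3,5] S   >
        [3,4] "idea" : S/NP
        [4,5] "which" : NP
  [5,7] N   <
    [5,6] "liked" : NP
    [6,7] "found" : N\NP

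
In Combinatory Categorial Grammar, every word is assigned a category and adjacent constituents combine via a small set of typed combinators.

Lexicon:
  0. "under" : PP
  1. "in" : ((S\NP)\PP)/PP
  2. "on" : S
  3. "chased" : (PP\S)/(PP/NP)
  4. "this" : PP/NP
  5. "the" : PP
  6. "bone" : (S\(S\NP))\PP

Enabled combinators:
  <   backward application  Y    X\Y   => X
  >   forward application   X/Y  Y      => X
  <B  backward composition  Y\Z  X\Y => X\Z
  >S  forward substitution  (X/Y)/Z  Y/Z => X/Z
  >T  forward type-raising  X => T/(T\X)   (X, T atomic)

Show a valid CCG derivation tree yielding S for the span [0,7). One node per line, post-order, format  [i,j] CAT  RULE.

[0,1] PP  lex  "under"
[1,2] ((S\NP)\PP)/PP  lex  "in"
[2,3] S  lex  "on"
[3,4] (PP\S)/(PP/NP)  lex  "chased"
[4,5] PP/NP  lex  "this"
[3,5] PP\S  >  k=4
[2,5] PP  <  k=3
[1,5] (S\NP)\PP  >  k=2
[0,5] S\NP  <  k=1
[5,6] PP  lex  "the"
[6,7] (S\(S\NP))\PP  lex  "bone"
[5,7] S\(S\NP)  <  k=6
[0,7] S  <  k=5

[0,7] S   <
  [0,5] S\NP   <
    [0,1] "under" : PP
    [1,5] (S\NP)\PP   >
      [1,2] "in" : ((S\NP)\PP)/PP
      [2,5] PP   <
        [2,3] "on" : S
        [3,5] PP\S   >
          [3,4] "chased" : (PP\S)/(PP/NP)
          [4,5] "this" : PP/NP
  [5,7] S\(S\NP)   <
    [5,6] "the" : PP
    [6,7] "bone" : (S\(S\NP))\PP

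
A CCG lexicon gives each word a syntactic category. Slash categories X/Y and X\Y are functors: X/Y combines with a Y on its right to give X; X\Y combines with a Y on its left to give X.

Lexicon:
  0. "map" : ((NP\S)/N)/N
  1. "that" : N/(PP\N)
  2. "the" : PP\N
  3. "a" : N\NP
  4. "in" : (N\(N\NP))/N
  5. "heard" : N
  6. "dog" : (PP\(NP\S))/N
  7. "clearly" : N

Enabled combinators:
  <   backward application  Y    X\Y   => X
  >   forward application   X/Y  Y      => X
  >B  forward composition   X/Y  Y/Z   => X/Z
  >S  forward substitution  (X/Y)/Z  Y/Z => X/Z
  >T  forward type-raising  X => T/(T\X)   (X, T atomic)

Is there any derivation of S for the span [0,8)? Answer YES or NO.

NO

((NP\S)/N)/N N/(PP\N) PP\N N\NP (N\(N\NP))/N N (PP\(NP\S))/N N
CKY chart[0,8] = {N/(N\PP), NP/(NP\PP), PP, PP/(PP\PP), S/(S\PP)}; S ∉ chart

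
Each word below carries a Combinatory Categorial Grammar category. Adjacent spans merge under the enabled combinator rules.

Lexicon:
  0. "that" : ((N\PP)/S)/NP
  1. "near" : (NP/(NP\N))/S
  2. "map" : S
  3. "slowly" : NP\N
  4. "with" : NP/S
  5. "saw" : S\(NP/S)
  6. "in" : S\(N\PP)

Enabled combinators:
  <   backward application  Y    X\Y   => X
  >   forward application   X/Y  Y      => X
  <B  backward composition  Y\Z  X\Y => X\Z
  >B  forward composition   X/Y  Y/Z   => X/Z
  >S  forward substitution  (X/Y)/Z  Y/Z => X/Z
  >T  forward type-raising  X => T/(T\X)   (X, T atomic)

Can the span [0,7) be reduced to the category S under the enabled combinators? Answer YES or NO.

[0,7] S   <
  [0,6] N\PP   >
    [0,4] (N\PP)/S   >
      [0,1] "that" : ((N\PP)/S)/NP
      [1,4] NP   >
        [1,3] NP/(NP\N)   >
          [1,2] "near" : (NP/(NP\N))/S
          [2,3] "map" : S
        [3,4] "slowly" : NP\N
    [4,6] S   <
      [4,5] "with" : NP/S
      [5,6] "saw" : S\(NP/S)
  [6,7] "in" : S\(N\PP)

YES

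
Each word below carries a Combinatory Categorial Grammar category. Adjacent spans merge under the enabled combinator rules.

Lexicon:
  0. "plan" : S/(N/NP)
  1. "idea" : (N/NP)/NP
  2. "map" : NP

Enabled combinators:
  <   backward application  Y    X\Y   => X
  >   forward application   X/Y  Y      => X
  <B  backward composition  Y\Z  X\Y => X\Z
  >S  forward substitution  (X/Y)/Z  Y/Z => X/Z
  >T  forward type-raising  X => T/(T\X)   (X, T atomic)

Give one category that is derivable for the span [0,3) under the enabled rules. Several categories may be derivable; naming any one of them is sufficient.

[0,3] S   >
  [0,1] "plan" : S/(N/NP)
  [1,3] N/NP   >
    [1,2] "idea" : (N/NP)/NP
    [2,3] "map" : NP

S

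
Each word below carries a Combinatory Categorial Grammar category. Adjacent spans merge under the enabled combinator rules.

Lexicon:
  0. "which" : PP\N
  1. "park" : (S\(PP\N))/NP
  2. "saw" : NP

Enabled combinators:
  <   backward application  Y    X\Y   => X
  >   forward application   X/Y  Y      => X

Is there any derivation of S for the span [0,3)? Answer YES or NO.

YES

[0,3] S   <
  [0,1] "which" : PP\N
  [1,3] S\(PP\N)   >
    [1,2] "park" : (S\(PP\N))/NP
    [2,3] "saw" : NP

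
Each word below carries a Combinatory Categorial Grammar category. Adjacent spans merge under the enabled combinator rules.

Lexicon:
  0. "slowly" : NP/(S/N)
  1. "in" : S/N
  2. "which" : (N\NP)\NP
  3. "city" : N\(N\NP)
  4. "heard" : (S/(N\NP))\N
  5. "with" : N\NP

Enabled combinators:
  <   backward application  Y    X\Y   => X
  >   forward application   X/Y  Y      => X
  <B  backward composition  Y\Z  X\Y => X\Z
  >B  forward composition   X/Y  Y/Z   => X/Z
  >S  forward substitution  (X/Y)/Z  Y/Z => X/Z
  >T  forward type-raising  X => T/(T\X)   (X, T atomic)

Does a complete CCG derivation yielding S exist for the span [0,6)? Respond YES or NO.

[0,6] S   >
  [0,5] S/(N\NP)   <
    [0,4] N   <
      [0,3] N\NP   <
        [0,2] NP   >
          [0,1] "slowly" : NP/(S/N)
          [1,2] "in" : S/N
        [2,3] "which" : (N\NP)\NP
      [3,4] "city" : N\(N\NP)
    [4,5] "heard" : (S/(N\NP))\N
  [5,6] "with" : N\NP

YES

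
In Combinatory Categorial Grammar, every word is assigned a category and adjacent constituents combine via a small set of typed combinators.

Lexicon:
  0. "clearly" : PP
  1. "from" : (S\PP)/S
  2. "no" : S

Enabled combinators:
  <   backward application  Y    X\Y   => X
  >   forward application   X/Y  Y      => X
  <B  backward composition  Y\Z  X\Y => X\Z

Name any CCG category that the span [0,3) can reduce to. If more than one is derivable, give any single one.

[0,3] S   <
  [0,1] "clearly" : PP
  [1,3] S\PP   >
    [1,2] "from" : (S\PP)/S
    [2,3] "no" : S

S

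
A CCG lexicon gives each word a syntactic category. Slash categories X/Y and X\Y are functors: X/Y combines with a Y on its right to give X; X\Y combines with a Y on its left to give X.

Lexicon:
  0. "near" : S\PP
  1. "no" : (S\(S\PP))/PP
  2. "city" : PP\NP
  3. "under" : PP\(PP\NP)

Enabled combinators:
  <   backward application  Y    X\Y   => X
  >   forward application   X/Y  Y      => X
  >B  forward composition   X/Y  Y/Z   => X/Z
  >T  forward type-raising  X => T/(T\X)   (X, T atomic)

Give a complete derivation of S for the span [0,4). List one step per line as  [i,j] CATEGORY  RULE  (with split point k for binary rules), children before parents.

[0,1] S\PP  lex  "near"
[1,2] (S\(S\PP))/PP  lex  "no"
[2,3] PP\NP  lex  "city"
[3,4] PP\(PP\NP)  lex  "under"
[2,4] PP  <  k=3
[1,4] S\(S\PP)  >  k=2
[0,4] S  <  k=1

[0,4] S   <
  [0,1] "near" : S\PP
  [1,4] S\(S\PP)   >
    [1,2] "no" : (S\(S\PP))/PP
    [2,4] PP   <
      [2,3] "city" : PP\NP
      [3,4] "under" : PP\(PP\NP)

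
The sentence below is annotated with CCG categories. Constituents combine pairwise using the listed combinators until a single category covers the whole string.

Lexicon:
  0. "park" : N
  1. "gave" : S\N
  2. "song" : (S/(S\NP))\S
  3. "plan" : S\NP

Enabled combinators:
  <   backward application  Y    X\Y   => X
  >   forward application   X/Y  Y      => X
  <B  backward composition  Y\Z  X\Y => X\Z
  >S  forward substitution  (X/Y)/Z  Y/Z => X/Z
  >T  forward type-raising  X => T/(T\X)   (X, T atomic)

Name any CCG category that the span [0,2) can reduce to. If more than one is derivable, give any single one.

S

[0,4] S   >
  [0,3] S/(S\NP)   <
    [0,2] S   >
      [0,1] S/(S\N)   >T
        [0,1] "park" : N
      [1,2] "gave" : S\N
    [2,3] "song" : (S/(S\NP))\S
  [3,4] "plan" : S\NP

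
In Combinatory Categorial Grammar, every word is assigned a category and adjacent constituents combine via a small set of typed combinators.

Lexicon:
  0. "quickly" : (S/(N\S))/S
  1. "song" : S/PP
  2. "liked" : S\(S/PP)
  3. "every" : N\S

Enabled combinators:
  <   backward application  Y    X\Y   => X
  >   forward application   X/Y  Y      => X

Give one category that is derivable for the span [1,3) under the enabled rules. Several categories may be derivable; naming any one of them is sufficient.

[0,4] S   >
  [0,3] S/(N\S)   >
    [0,1] "quickly" : (S/(N\S))/S
    [1,3] S   <
      [1,2] "song" : S/PP
      [2,3] "liked" : S\(S/PP)
  [3,4] "every" : N\S

S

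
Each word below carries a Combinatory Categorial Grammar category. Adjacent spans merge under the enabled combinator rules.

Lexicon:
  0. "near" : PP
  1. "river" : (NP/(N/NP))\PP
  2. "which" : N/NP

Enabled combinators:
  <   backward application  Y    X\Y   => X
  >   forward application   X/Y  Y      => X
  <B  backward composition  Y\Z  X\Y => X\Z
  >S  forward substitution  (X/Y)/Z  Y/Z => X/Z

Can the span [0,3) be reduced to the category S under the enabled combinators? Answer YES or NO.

PP (NP/(N/NP))\PP N/NP
CKY chart[0,3] = {NP}; S ∉ chart

NO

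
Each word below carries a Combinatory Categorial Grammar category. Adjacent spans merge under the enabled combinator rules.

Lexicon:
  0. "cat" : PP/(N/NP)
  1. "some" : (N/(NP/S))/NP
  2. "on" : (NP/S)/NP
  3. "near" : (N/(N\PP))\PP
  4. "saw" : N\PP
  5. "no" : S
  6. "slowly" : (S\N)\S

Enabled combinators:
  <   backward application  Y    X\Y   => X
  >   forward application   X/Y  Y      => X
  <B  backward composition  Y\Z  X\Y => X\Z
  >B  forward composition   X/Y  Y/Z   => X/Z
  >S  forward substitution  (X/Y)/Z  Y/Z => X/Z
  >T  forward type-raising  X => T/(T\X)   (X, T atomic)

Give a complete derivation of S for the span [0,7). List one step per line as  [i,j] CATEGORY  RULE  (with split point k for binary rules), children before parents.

[0,7] S   <
  [0,5] N   >
    [0,4] N/(N\PP)   <
      [0,3] PP   >
        [0,1] "cat" : PP/(N/NP)
        [1,3] N/NP   >S
          [1,2] "some" : (N/(NP/S))/NP
          [2,3] "on" : (NP/S)/NP
      [3,4] "near" : (N/(N\PP))\PP
    [4,5] "saw" : N\PP
  [5,7] S\N   <
    [5,6] "no" : S
    [6,7] "slowly" : (S\N)\S

[0,1] PP/(N/NP)  lex  "cat"
[1,2] (N/(NP/S))/NP  lex  "some"
[2,3] (NP/S)/NP  lex  "on"
[1,3] N/NP  >S  k=2
[0,3] PP  >  k=1
[3,4] (N/(N\PP))\PP  lex  "near"
[0,4] N/(N\PP)  <  k=3
[4,5] N\PP  lex  "saw"
[0,5] N  >  k=4
[5,6] S  lex  "no"
[6,7] (S\N)\S  lex  "slowly"
[5,7] S\N  <  k=6
[0,7] S  <  k=5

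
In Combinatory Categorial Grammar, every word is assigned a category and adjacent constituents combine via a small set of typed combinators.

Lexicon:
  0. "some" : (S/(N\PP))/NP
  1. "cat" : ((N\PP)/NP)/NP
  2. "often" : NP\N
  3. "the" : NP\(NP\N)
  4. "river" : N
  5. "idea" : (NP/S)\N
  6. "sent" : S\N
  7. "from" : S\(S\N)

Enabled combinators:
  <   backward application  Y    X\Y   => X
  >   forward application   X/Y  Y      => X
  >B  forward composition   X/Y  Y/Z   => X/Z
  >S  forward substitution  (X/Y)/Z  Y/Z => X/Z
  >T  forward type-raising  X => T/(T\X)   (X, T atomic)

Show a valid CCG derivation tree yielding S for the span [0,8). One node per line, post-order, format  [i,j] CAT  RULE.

[0,8] S   >
  [0,4] S/NP   >S
    [0,1] "some" : (S/(N\PP))/NP
    [1,4] (N\PP)/NP   >
      [1,2] "cat" : ((N\PP)/NP)/NP
      [2,4] NP   <
        [2,3] "often" : NP\N
        [3,4] "the" : NP\(NP\N)
  [4,8] NP   >
    [4,6] NP/S   <
      [4,5] "river" : N
      [5,6] "idea" : (NP/S)\N
    [6,8] S   <
      [6,7] "sent" : S\N
      [7,8] "from" : S\(S\N)

[0,1] (S/(N\PP))/NP  lex  "some"
[1,2] ((N\PP)/NP)/NP  lex  "cat"
[2,3] NP\N  lex  "often"
[3,4] NP\(NP\N)  lex  "the"
[2,4] NP  <  k=3
[1,4] (N\PP)/NP  >  k=2
[0,4] S/NP  >S  k=1
[4,5] N  lex  "river"
[5,6] (NP/S)\N  lex  "idea"
[4,6] NP/S  <  k=5
[6,7] S\N  lex  "sent"
[7,8] S\(S\N)  lex  "from"
[6,8] S  <  k=7
[4,8] NP  >  k=6
[0,8] S  >  k=4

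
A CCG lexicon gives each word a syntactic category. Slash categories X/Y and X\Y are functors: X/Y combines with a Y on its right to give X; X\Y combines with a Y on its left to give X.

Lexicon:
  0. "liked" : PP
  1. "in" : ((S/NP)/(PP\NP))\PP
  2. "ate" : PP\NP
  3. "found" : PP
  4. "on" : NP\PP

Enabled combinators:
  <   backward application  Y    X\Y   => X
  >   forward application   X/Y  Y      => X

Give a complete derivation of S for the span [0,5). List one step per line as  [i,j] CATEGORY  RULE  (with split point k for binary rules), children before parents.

[0,5] S   >
  [0,3] S/NP   >
    [0,2] (S/NP)/(PP\NP)   <
      [0,1] "liked" : PP
      [1,2] "in" : ((S/NP)/(PP\NP))\PP
    [2,3] "ate" : PP\NP
  [3,5] NP   <
    [3,4] "found" : PP
    [4,5] "on" : NP\PP

[0,1] PP  lex  "liked"
[1,2] ((S/NP)/(PP\NP))\PP  lex  "in"
[0,2] (S/NP)/(PP\NP)  <  k=1
[2,3] PP\NP  lex  "ate"
[0,3] S/NP  >  k=2
[3,4] PP  lex  "found"
[4,5] NP\PP  lex  "on"
[3,5] NP  <  k=4
[0,5] S  >  k=3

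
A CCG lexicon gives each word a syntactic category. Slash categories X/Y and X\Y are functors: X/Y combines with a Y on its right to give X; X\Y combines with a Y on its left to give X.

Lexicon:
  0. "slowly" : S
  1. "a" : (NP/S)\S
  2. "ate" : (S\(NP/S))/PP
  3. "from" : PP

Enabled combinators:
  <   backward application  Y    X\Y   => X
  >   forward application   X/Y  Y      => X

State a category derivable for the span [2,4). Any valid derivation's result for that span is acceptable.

S\(NP/S)

[0,4] S   <
  [0,2] NP/S   <
    [0,1] "slowly" : S
    [1,2] "a" : (NP/S)\S
  [2,4] S\(NP/S)   >
    [2,3] "ate" : (S\(NP/S))/PP
    [3,4] "from" : PP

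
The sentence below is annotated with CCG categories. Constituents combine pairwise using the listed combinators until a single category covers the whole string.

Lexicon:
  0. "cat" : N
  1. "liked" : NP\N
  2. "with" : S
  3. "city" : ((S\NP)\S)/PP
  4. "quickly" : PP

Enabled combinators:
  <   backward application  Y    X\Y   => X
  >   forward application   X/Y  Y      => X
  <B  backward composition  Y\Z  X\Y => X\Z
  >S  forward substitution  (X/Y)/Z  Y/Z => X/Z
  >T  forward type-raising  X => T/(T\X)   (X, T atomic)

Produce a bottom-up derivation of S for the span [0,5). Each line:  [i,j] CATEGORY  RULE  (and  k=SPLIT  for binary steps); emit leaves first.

[0,1] N  lex  "cat"
[1,2] NP\N  lex  "liked"
[0,2] NP  <  k=1
[2,3] S  lex  "with"
[3,4] ((S\NP)\S)/PP  lex  "city"
[4,5] PP  lex  "quickly"
[3,5] (S\NP)\S  >  k=4
[2,5] S\NP  <  k=3
[0,5] S  <  k=2

[0,5] S   <
  [0,2] NP   <
    [0,1] "cat" : N
    [1,2] "liked" : NP\N
  [2,5] S\NP   <
    [2,3] "with" : S
    [3,5] (S\NP)\S   >
      [3,4] "city" : ((S\NP)\S)/PP
      [4,5] "quickly" : PP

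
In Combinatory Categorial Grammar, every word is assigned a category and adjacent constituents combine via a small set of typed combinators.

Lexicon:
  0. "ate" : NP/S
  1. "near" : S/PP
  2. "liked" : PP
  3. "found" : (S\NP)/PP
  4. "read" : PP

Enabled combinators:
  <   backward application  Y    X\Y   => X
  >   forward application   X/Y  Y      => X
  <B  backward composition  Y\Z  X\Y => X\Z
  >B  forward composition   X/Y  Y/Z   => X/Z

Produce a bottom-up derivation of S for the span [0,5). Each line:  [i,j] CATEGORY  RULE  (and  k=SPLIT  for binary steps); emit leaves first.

[0,5] S   <
  [0,3] NP   >
    [0,2] NP/PP   >B
      [0,1] "ate" : NP/S
      [1,2] "near" : S/PP
    [2,3] "liked" : PP
  [3,5] S\NP   >
    [3,4] "found" : (S\NP)/PP
    [4,5] "read" : PP

[0,1] NP/S  lex  "ate"
[1,2] S/PP  lex  "near"
[0,2] NP/PP  >B  k=1
[2,3] PP  lex  "liked"
[0,3] NP  >  k=2
[3,4] (S\NP)/PP  lex  "found"
[4,5] PP  lex  "read"
[3,5] S\NP  >  k=4
[0,5] S  <  k=3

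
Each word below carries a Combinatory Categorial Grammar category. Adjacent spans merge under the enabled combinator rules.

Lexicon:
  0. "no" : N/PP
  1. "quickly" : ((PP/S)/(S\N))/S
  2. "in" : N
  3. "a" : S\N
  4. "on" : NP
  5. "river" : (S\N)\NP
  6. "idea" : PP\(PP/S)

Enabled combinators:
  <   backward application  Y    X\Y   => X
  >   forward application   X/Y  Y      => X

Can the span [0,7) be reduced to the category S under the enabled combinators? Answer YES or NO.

N/PP ((PP/S)/(S\N))/S N S\N NP (S\N)\NP PP\(PP/S)
CKY chart[0,7] = {N}; S ∉ chart

NO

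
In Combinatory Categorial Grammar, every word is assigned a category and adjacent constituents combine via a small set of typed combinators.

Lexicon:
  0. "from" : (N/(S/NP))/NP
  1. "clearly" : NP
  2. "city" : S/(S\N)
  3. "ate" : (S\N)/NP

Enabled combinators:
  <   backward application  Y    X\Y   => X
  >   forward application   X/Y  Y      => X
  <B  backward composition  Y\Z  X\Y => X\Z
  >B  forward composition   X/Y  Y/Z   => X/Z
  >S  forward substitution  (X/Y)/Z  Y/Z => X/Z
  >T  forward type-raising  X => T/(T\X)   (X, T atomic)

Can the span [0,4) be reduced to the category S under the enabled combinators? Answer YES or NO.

(N/(S/NP))/NP NP S/(S\N) (S\N)/NP
CKY chart[0,4] = {N, N/(N\N), NP/(NP\N), PP/(PP\N), S/(S\N)}; S ∉ chart

NO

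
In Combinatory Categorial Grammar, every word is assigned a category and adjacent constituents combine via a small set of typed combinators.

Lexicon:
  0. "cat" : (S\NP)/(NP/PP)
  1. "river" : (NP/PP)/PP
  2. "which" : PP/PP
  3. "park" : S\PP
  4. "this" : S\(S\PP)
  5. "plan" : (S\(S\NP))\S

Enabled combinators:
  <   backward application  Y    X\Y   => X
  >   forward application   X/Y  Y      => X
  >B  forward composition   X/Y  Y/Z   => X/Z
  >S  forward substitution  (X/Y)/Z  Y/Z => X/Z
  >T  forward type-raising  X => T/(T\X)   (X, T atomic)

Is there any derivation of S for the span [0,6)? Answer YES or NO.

[0,6] S   <
  [0,3] S\NP   >
    [0,1] "cat" : (S\NP)/(NP/PP)
    [1,3] NP/PP   >S
      [1,2] "river" : (NP/PP)/PP
      [2,3] "which" : PP/PP
  [3,6] S\(S\NP)   <
    [3,5] S   <
      [3,4] "park" : S\PP
      [4,5] "this" : S\(S\PP)
    [5,6] "plan" : (S\(S\NP))\S

YES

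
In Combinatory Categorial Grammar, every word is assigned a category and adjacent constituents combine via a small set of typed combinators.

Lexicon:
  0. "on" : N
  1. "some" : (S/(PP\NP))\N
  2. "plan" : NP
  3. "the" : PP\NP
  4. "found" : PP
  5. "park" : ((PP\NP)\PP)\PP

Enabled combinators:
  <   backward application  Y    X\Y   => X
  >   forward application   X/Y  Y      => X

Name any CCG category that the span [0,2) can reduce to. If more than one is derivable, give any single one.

[0,6] S   >
  [0,2] S/(PP\NP)   <
    [0,1] "on" : N
    [1,2] "some" : (S/(PP\NP))\N
  [2,6] PP\NP   <
    [2,4] PP   <
      [2,3] "plan" : NP
      [3,4] "the" : PP\NP
    [4,6] (PP\NP)\PP   <
      [4,5] "found" : PP
      [5,6] "park" : ((PP\NP)\PP)\PP

S/(PP\NP)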